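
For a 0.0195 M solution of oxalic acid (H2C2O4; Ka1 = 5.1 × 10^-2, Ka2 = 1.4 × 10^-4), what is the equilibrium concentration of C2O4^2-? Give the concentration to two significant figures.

First ionization gives [H+] ≈ [HC2O4-] = 1.51 × 10^-2 M.
Second step: Ka2 = [H+][C2O4^2-]/[HC2O4-] ≈ [C2O4^2-] (since [H+] ≈ [HC2O4-]).
So [C2O4^2-] ≈ Ka2.

1.4 × 10^-4 M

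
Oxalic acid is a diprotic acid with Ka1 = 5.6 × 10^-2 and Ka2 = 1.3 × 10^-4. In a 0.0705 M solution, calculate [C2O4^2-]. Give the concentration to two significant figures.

1.3 × 10^-4 M

First ionization gives [H+] ≈ [HC2O4-] = 4.08 × 10^-2 M.
Second step: Ka2 = [H+][C2O4^2-]/[HC2O4-] ≈ [C2O4^2-] (since [H+] ≈ [HC2O4-]).
So [C2O4^2-] ≈ Ka2.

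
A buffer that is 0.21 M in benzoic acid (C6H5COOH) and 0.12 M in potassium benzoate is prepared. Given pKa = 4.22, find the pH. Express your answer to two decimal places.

pH = pKa + log([A⁻]/[HA]) = 4.22 + log(0.12/0.21)
pH = 4.22 + (-0.243) = 3.98

pH = 3.98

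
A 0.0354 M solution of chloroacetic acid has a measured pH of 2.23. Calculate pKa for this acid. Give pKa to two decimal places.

[H+] = 10^(-2.23) = 5.89 × 10^-3 M
At equilibrium [HA] = 0.0354 − 5.89 × 10^-3 = 2.95 × 10^-2 M
Ka = [H+][A-]/[HA] = (5.89 × 10^-3)² / 2.95 × 10^-2 = 1.18 × 10^-3
pKa = -log(1.18 × 10^-3) = 2.93

pKa = 2.93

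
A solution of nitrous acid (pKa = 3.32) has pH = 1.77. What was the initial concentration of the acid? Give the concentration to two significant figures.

C₀ = 6.2 × 10^-1 M

[H+] = 10^(-1.77) = 1.70 × 10^-2 M = x
Ka = 10^(−3.32) = 4.79 × 10^-4
Ka = x²/(C₀ − x) ⇒ C₀ = x + x²/Ka
C₀ = 1.70 × 10^-2 + (1.70 × 10^-2)²/(4.79 × 10^-4) = 6.20 × 10^-1 M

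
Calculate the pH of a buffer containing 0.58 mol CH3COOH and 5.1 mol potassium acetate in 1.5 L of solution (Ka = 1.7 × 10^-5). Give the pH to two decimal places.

pKa = −log(1.7 × 10^-5) = 4.770
Using pH = pKa + log([base]/[acid]) with [base]/[acid] = 5.1/0.58:
pH = 4.770 + (+0.944) = 5.71

pH = 5.71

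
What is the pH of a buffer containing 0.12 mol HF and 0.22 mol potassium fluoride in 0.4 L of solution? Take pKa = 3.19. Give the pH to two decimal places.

pH = 3.45

Using pH = pKa + log([base]/[acid]) with [base]/[acid] = 0.22/0.12:
pH = 3.19 + (+0.263) = 3.45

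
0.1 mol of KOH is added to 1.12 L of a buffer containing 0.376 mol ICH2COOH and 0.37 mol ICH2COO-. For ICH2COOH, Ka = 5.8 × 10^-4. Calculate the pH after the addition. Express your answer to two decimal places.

OH- converts ICH2COOH to ICH2COO-: ICH2COOH → 0.276 mol, ICH2COO- → 0.47 mol.
pKa = −log(5.8 × 10^-4) = 3.237
Henderson–Hasselbalch with mole ratio 0.47/0.276: pH = 3.237 + (+0.231)

pH = 3.47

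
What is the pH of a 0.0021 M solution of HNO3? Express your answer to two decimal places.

HNO3 is a strong acid and dissociates completely, so [H+] = 0.0021 M.
pH = -log(0.0021) = 2.68

pH = 2.68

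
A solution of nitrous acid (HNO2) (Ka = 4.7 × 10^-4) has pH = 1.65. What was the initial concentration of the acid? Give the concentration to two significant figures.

C₀ = 1.1 M

[H+] = 10^(-1.65) = 2.24 × 10^-2 M = x
Ka = x²/(C₀ − x) ⇒ C₀ = x + x²/Ka
C₀ = 2.24 × 10^-2 + (2.24 × 10^-2)²/(4.7 × 10^-4) = 1.09 M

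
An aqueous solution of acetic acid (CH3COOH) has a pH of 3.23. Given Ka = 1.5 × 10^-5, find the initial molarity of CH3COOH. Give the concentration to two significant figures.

[H+] = 10^(-3.23) = 5.89 × 10^-4 M = x
Ka = x²/(C₀ − x) ⇒ C₀ = x + x²/Ka
C₀ = 5.89 × 10^-4 + (5.89 × 10^-4)²/(1.5 × 10^-5) = 2.37 × 10^-2 M

C₀ = 2.4 × 10^-2 M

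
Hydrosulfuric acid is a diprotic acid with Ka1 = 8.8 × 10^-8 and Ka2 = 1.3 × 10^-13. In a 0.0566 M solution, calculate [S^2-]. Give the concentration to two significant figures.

First ionization gives [H+] ≈ [HS-] = 7.06 × 10^-5 M.
Second step: Ka2 = [H+][S^2-]/[HS-] ≈ [S^2-] (since [H+] ≈ [HS-]).
So [S^2-] ≈ Ka2.

1.3 × 10^-13 M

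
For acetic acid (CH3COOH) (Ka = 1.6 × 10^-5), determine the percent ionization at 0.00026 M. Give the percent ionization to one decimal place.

CH3COOH ⇌ CH3COO- + H+; let x = [H+] at equilibrium.
Ka = x²/(C₀ − x); solving the quadratic gives x = 5.70 × 10^-5 M.
% ionization = x/C₀ × 100% = 5.70 × 10^-5/0.00026 × 100% = 21.9%

21.9%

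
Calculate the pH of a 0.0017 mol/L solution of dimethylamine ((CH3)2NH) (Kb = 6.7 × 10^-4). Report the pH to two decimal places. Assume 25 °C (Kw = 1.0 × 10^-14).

(CH3)2NH + H2O ⇌ (CH3)2NH2+ + OH-
Let x = [OH-] at equilibrium. Kb = x²/(0.0017 − x).
x is not negligible relative to C₀; solve x² + 0.00067·x − 1.14e-06 = 0.
x = [−0.00067 + √(0.00067² + 4.56e-06)]/2 = 7.84 × 10^-4 M
pOH = 3.11, so pH = 14.00 − pOH = 10.89

pH = 10.89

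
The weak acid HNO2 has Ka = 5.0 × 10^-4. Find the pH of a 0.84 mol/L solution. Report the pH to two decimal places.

pH = 1.69

HNO2 ⇌ NO2- + H+
Ka = [H+]²/(0.84 − [H+]) = 5.0 × 10^-4
Neglecting [H+] in the denominator: [H+] = √(5.0 × 10^-4 × 0.84) = 2.05 × 10^-2 M
pH = −log[H+] = −log(2.05 × 10^-2) = 1.69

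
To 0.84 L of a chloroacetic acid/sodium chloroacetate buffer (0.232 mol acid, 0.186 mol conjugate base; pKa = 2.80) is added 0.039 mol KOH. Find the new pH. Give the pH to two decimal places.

OH- converts ClCH2COOH to ClCH2COO-: ClCH2COOH → 0.193 mol, ClCH2COO- → 0.225 mol.
pH = pKa + log(n_ClCH2COO-/n_ClCH2COOH) = 2.80 + log(0.225/0.193) = 2.80 + (+0.067)

pH = 2.87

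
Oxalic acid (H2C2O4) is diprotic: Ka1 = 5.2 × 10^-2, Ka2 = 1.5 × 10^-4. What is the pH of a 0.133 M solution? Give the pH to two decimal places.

Since Ka1 ≫ Ka2, the first ionization dominates [H+].
Ka1 = x²/(0.133 − x) = 5.2 × 10^-2
Solving the quadratic: x = (−Ka1 + √(Ka1² + 4·Ka1·C₀))/2 = 6.11 × 10^-2 M
pH = −log(6.11 × 10^-2) = 1.21

pH = 1.21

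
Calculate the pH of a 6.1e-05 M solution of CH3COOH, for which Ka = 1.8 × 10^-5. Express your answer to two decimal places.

CH3COOH ⇌ CH3COO- + H+
From the ICE table, Ka = [H+]²/(6.1e-05 − [H+]) = 1.8 × 10^-5.
The 5% rule fails; solving [H+]² + Ka·[H+] − Ka·C₀ = 0 exactly:
[H+] = (−Ka + √(Ka² + 4·Ka·C₀))/2 = 2.53 × 10^-5 M
pH = −log[H+] = −log(2.53 × 10^-5) = 4.60

pH = 4.60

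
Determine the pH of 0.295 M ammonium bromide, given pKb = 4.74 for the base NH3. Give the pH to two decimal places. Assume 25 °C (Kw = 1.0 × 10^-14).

pH = 4.90

NH4+ is the conjugate acid of the weak base NH3.
Kb = 10^(−4.74) = 1.82 × 10^-5
Ka = Kw/Kb = 1.0×10^-14 / 1.82 × 10^-5 = 5.49 × 10^-10
From the ICE table, Ka = x²/(0.295 − x) = 5.49 × 10^-10.
Neglecting x in the denominator: x = √(5.49 × 10^-10 × 0.295) = 1.27 × 10^-5 M
(x/C₀ = 0.0043% < 5%, so the approximation holds.)
pH = −log[H+] = −log(1.27 × 10^-5) = 4.90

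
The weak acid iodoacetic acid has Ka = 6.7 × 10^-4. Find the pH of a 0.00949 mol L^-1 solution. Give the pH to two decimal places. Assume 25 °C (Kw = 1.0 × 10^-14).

pH = 2.66

ICH2COOH ⇌ ICH2COO- + H+
Let x = [H+] at equilibrium. Ka = x²/(0.00949 − x).
x is not negligible relative to C₀; solve x² + 0.00067·x − 6.36e-06 = 0.
x = [−0.00067 + √(0.00067² + 2.54e-05)]/2 = 2.21 × 10^-3 M
pH = −log[H+] = −log(2.21 × 10^-3) = 2.66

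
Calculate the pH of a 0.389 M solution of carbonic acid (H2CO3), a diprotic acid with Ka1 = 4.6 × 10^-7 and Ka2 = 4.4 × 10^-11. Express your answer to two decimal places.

pH = 3.37

Ka1 ≫ Ka2, so treat the first dissociation as the only significant source of H+.
Ka1 = x²/(0.389 − x) = 4.6 × 10^-7
x ≈ √(4.6 × 10^-7 × 0.389) = 4.23 × 10^-4 M
pH = −log(4.23 × 10^-4) = 3.37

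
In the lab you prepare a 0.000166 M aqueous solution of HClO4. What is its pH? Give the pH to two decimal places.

HClO4 is a strong acid and dissociates completely, so [H+] = 0.000166 M.
pH = -log(0.000166) = 3.78

pH = 3.78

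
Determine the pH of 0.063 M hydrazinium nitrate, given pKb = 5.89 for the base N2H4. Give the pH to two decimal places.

N2H5+ is the conjugate acid of the weak base N2H4.
Kb = 10^(−5.89) = 1.29 × 10^-6
Ka = Kw/Kb = 1.0×10^-14 / 1.29 × 10^-6 = 7.75 × 10^-9
Let x = [H+] at equilibrium. Ka = x²/(0.063 − x).
Assume x ≪ 0.063: x ≈ √(7.75 × 10^-9 × 0.063) = 2.21 × 10^-5 M
pH = −log(2.21 × 10^-5) = 4.66

pH = 4.66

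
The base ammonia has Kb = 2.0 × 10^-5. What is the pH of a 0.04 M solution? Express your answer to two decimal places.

NH3 + H2O ⇌ NH4+ + OH-
Kb = [OH-]²/(0.04 − [OH-]) = 2.0 × 10^-5
Assume [OH-] ≪ 0.04: [OH-] ≈ √(2.0 × 10^-5 × 0.04) = 8.94 × 10^-4 M
Check: 2.2% ionized — well under 5%, approximation valid.
pOH = −log(8.94 × 10^-4) = 3.05; pH = 14.00 − 3.05 = 10.95

pH = 10.95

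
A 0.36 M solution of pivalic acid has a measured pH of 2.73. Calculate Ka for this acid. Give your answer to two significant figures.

Ka = 9.7 × 10^-6

[H+] = 10^(-2.73) = 1.86 × 10^-3 M
At equilibrium [HA] = 0.36 − 1.86 × 10^-3 = 3.58 × 10^-1 M
Ka = [H+][A-]/[HA] = (1.86 × 10^-3)² / 3.58 × 10^-1 = 9.7 × 10^-6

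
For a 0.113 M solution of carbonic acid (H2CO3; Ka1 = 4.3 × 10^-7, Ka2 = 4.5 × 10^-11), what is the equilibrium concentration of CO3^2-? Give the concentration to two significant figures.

First ionization gives [H+] ≈ [HCO3-] = 2.20 × 10^-4 M.
Second step: Ka2 = [H+][CO3^2-]/[HCO3-] ≈ [CO3^2-] (since [H+] ≈ [HCO3-]).
So [CO3^2-] ≈ Ka2.

4.5 × 10^-11 M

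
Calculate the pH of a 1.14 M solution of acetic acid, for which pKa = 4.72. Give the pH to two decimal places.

CH3COOH ⇌ CH3COO- + H+
Ka = 10^(−4.72) = 1.91 × 10^-5
Ka = [H+]²/(1.14 − [H+]) = 1.91 × 10^-5
Neglecting [H+] in the denominator: [H+] = √(1.91 × 10^-5 × 1.14) = 4.67 × 10^-3 M
Check: 0.41% ionized — well under 5%, approximation valid.
pH = −log[H+] = −log(4.67 × 10^-3) = 2.33

pH = 2.33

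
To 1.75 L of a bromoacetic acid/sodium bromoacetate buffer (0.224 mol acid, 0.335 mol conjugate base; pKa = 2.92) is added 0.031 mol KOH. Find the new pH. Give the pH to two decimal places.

pH = 3.20

After neutralization: n(BrCH2COOH) = 0.193 mol, n(BrCH2COO-) = 0.366 mol.
Henderson–Hasselbalch with mole ratio 0.366/0.193: pH = 2.92 + (+0.278)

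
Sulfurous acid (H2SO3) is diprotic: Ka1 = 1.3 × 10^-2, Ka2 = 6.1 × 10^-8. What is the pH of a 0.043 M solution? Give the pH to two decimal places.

Ka1 ≫ Ka2, so treat the first dissociation as the only significant source of H+.
Ka1 = x²/(0.043 − x) = 1.3 × 10^-2
Solving the quadratic: x = (−Ka1 + √(Ka1² + 4·Ka1·C₀))/2 = 1.80 × 10^-2 M
pH = −log(1.80 × 10^-2) = 1.74

pH = 1.74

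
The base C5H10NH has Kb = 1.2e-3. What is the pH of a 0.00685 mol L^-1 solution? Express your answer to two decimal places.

C5H10NH + H2O ⇌ C5H10NH2+ + OH-
From the ICE table, Kb = [OH-]²/(0.00685 − [OH-]) = 1.2 × 10^-3.
The 5% rule fails; solving [OH-]² + Kb·[OH-] − Kb·C₀ = 0 exactly:
[OH-] = [−0.0012 + √(0.0012² + 3.29e-05)]/2 = 2.33 × 10^-3 M
pOH = 2.63, so pH = 14.00 − pOH = 11.37

pH = 11.37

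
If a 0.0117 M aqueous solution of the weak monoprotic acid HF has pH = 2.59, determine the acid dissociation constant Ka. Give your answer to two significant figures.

[H+] = 10^(-2.59) = 2.57 × 10^-3 M
At equilibrium [HA] = 0.0117 − 2.57 × 10^-3 = 9.13 × 10^-3 M
Ka = [H+][A-]/[HA] = (2.57 × 10^-3)² / 9.13 × 10^-3 = 7.2 × 10^-4

Ka = 7.2 × 10^-4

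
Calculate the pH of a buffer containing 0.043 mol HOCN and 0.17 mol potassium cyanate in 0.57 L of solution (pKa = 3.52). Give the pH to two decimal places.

Henderson–Hasselbalch: pH = pKa + log([OCN-]/[HOCN]) = 3.52 + log(0.17/0.043)
pH = 3.52 + (+0.597) = 4.12

pH = 4.12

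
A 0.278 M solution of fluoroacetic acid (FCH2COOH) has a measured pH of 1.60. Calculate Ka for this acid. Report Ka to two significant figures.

[H+] = 10^(-1.60) = 2.51 × 10^-2 M
At equilibrium [HA] = 0.278 − 2.51 × 10^-2 = 2.53 × 10^-1 M
Ka = [H+][A-]/[HA] = (2.51 × 10^-2)² / 2.53 × 10^-1 = 2.5 × 10^-3

Ka = 2.5 × 10^-3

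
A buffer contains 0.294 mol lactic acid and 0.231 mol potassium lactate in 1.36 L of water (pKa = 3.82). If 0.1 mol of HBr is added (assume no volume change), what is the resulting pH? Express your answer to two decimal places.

pH = 3.34

After neutralization: n(CH3CH(OH)COOH) = 0.394 mol, n(CH3CH(OH)COO-) = 0.131 mol.
pH = pKa + log([A⁻]/[HA]) = 3.82 + log(0.131/0.394) = 3.82 -0.478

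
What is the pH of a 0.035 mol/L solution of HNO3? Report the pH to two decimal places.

pH = 1.46

HNO3 is a strong acid and dissociates completely, so [H+] = 0.035 M.
pH = -log(0.035) = 1.46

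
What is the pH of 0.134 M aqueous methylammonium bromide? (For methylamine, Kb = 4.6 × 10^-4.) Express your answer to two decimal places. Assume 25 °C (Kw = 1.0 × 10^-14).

pH = 5.77

CH3NH3+ is the conjugate acid of the weak base CH3NH2.
Ka = Kw/Kb = 1.0×10^-14 / 4.6 × 10^-4 = 2.17 × 10^-11
Ka = [H+]²/(0.134 − [H+]) = 2.17 × 10^-11
Since Ka ≪ C₀, [H+] ≈ √(Ka·C₀) = 1.71 × 10^-6 M.
pH = −log(1.71 × 10^-6) = 5.77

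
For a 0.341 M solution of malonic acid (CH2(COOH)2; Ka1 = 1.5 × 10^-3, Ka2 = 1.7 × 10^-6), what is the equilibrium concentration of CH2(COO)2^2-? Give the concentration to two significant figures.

First ionization gives [H+] ≈ [CH2(COOH)COO-] = 2.19 × 10^-2 M.
Second step: Ka2 = [H+][CH2(COO)2^2-]/[CH2(COOH)COO-] ≈ [CH2(COO)2^2-] (since [H+] ≈ [CH2(COOH)COO-]).
So [CH2(COO)2^2-] ≈ Ka2.

1.7 × 10^-6 M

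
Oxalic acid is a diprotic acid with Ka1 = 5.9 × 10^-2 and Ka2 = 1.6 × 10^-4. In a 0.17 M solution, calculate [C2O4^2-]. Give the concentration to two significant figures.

1.6 × 10^-4 M

First ionization gives [H+] ≈ [HC2O4-] = 7.49 × 10^-2 M.
Second step: Ka2 = [H+][C2O4^2-]/[HC2O4-] ≈ [C2O4^2-] (since [H+] ≈ [HC2O4-]).
So [C2O4^2-] ≈ Ka2.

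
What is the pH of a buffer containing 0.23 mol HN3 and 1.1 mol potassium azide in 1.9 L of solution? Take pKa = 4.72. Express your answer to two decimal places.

pH = pKa + log([A⁻]/[HA]) = 4.72 + log(1.1/0.23)
pH = 4.72 + (+0.680) = 5.40

pH = 5.40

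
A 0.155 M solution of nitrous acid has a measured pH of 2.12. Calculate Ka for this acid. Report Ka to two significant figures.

Ka = 3.9 × 10^-4

[H+] = 10^(-2.12) = 7.59 × 10^-3 M
At equilibrium [HA] = 0.155 − 7.59 × 10^-3 = 1.47 × 10^-1 M
Ka = [H+][A-]/[HA] = (7.59 × 10^-3)² / 1.47 × 10^-1 = 3.9 × 10^-4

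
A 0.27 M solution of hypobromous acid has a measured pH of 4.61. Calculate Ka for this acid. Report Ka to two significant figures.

Ka = 2.2 × 10^-9

[H+] = 10^(-4.61) = 2.45 × 10^-5 M
At equilibrium [HA] = 0.27 − 2.45 × 10^-5 = 2.70 × 10^-1 M
Ka = [H+][A-]/[HA] = (2.45 × 10^-5)² / 2.70 × 10^-1 = 2.2 × 10^-9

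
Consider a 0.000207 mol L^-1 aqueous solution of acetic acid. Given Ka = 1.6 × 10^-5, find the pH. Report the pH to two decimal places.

CH3COOH ⇌ CH3COO- + H+
Ka = [H+]²/(0.000207 − [H+]) = 1.6 × 10^-5
Here C₀/Ka ≈ 12.9, so the small-[H+] approximation fails. Use the quadratic:
[H+] = (−Ka + √(Ka² + 4·Ka·C₀))/2 = 5.01 × 10^-5 M
pH = −log(5.01 × 10^-5) = 4.30

pH = 4.30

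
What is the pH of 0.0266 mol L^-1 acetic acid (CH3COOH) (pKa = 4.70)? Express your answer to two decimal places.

CH3COOH ⇌ CH3COO- + H+
Ka = 10^(−4.70) = 2.00 × 10^-5
Let x = [H+] at equilibrium. Ka = x²/(0.0266 − x).
Assume x ≪ 0.0266: x ≈ √(2.00 × 10^-5 × 0.0266) = 7.29 × 10^-4 M
(x/C₀ = 2.7% < 5%, so the approximation holds.)
pH = −log[H+] = −log(7.29 × 10^-4) = 3.14

pH = 3.14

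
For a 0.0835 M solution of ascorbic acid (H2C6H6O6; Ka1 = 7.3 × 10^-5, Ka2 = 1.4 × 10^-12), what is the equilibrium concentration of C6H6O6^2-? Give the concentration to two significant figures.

1.4 × 10^-12 M

First ionization gives [H+] ≈ [HC6H6O6-] = 2.47 × 10^-3 M.
Second step: Ka2 = [H+][C6H6O6^2-]/[HC6H6O6-] ≈ [C6H6O6^2-] (since [H+] ≈ [HC6H6O6-]).
So [C6H6O6^2-] ≈ Ka2.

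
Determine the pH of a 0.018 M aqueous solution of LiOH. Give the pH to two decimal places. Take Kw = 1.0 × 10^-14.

LiOH is a strong base; [OH-] = 0.018 M.
pOH = -log(0.018) = 1.74
pH = 14.00 - 1.74 = 12.26

pH = 12.26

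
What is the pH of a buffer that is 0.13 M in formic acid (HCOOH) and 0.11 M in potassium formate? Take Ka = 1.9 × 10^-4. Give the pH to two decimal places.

pKa = −log(1.9 × 10^-4) = 3.721
Using pH = pKa + log([base]/[acid]) with [base]/[acid] = 0.11/0.13:
pH = 3.721 + (-0.073) = 3.65

pH = 3.65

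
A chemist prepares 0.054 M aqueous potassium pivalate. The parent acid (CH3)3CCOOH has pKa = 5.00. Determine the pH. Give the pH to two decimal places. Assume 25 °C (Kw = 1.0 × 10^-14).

(CH3)3CCOO- is the conjugate base of the weak acid (CH3)3CCOOH.
Ka = 10^(−5.00) = 1.00 × 10^-5
Kb = Kw/Ka = 1.0×10^-14 / 1.00 × 10^-5 = 1.00 × 10^-9
From the ICE table, Kb = [OH-]²/(0.054 − [OH-]) = 1.00 × 10^-9.
Assume [OH-] ≪ 0.054: [OH-] ≈ √(1.00 × 10^-9 × 0.054) = 7.35 × 10^-6 M
pOH = −log(7.35 × 10^-6) = 5.13; pH = 14.00 − 5.13 = 8.87

pH = 8.87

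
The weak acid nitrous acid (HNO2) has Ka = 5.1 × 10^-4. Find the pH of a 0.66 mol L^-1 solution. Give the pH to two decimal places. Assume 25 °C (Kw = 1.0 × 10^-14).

HNO2 ⇌ NO2- + H+
Ka = [H+]²/(0.66 − [H+]) = 5.1 × 10^-4
Since Ka ≪ C₀, [H+] ≈ √(Ka·C₀) = 1.83 × 10^-2 M.
pH = −log(1.83 × 10^-2) = 1.74

pH = 1.74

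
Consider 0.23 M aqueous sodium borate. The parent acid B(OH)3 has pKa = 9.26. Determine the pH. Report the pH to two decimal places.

pH = 11.31

B(OH)4- is the conjugate base of the weak acid B(OH)3.
Ka = 10^(−9.26) = 5.50 × 10^-10
Kb = Kw/Ka = 1.0×10^-14 / 5.50 × 10^-10 = 1.82 × 10^-5
From the ICE table, Kb = x²/(0.23 − x) = 1.82 × 10^-5.
Assume x ≪ 0.23: x ≈ √(1.82 × 10^-5 × 0.23) = 2.05 × 10^-3 M
pOH = 2.69, so pH = 14.00 − pOH = 11.31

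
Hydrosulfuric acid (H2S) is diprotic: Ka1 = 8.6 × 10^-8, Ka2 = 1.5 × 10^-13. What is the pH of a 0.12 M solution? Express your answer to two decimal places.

pH = 3.99

Since Ka1 ≫ Ka2, the first ionization dominates [H+].
Ka1 = x²/(0.12 − x) = 8.6 × 10^-8
x ≈ √(8.6 × 10^-8 × 0.12) = 1.02 × 10^-4 M
pH = −log(1.02 × 10^-4) = 3.99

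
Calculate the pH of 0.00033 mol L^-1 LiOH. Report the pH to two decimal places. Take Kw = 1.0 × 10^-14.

LiOH is a strong base; [OH-] = 0.00033 M.
pOH = -log(0.00033) = 3.48
pH = 14.00 - 3.48 = 10.52

pH = 10.52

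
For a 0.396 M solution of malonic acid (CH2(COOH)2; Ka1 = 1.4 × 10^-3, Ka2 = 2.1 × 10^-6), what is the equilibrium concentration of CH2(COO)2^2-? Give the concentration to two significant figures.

2.1 × 10^-6 M

First ionization gives [H+] ≈ [CH2(COOH)COO-] = 2.29 × 10^-2 M.
Second step: Ka2 = [H+][CH2(COO)2^2-]/[CH2(COOH)COO-] ≈ [CH2(COO)2^2-] (since [H+] ≈ [CH2(COOH)COO-]).
So [CH2(COO)2^2-] ≈ Ka2.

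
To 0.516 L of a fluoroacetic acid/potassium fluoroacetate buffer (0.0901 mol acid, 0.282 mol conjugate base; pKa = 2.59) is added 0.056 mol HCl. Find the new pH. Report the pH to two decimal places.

pH = 2.78

Added H+ converts FCH2COO- to FCH2COOH: FCH2COOH → 0.146 mol, FCH2COO- → 0.226 mol.
Henderson–Hasselbalch with mole ratio 0.226/0.146: pH = 2.59 + (+0.190)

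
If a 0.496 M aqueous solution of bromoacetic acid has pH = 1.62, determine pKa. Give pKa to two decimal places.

pKa = 2.91

[H+] = 10^(-1.62) = 2.40 × 10^-2 M
At equilibrium [HA] = 0.496 − 2.40 × 10^-2 = 4.72 × 10^-1 M
Ka = [H+][A-]/[HA] = (2.40 × 10^-2)² / 4.72 × 10^-1 = 1.22 × 10^-3
pKa = -log(1.22 × 10^-3) = 2.91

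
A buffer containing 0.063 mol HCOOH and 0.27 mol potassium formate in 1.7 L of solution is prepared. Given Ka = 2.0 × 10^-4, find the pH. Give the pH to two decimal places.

pH = 4.33

pKa = −log(2.0 × 10^-4) = 3.699
Using pH = pKa + log([base]/[acid]) with [base]/[acid] = 0.27/0.063:
pH = 3.699 + (+0.632) = 4.33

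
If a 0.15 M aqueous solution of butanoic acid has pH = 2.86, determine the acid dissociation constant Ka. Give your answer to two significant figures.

[H+] = 10^(-2.86) = 1.38 × 10^-3 M
At equilibrium [HA] = 0.15 − 1.38 × 10^-3 = 1.49 × 10^-1 M
Ka = [H+][A-]/[HA] = (1.38 × 10^-3)² / 1.49 × 10^-1 = 1.3 × 10^-5

Ka = 1.3 × 10^-5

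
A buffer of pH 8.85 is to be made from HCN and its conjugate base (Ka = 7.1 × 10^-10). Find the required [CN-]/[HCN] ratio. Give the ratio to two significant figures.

pKa = -log(7.1 × 10^-10) = 9.149
pH = pKa + log(r) ⇒ log(r) = 8.85 − 9.149 = -0.299
r = [CN-]/[HCN] = 10^(-0.299) = 0.502

ratio = 0.50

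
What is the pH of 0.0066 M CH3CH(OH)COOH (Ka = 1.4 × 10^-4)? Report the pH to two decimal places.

CH3CH(OH)COOH ⇌ CH3CH(OH)COO- + H+
Let x = [H+] at equilibrium. Ka = x²/(0.0066 − x).
x is not negligible relative to C₀; solve x² + 0.00014·x − 9.24e-07 = 0.
x = (−Ka + √(Ka² + 4·Ka·C₀))/2 = 8.94 × 10^-4 M
pH = −log[H+] = −log(8.94 × 10^-4) = 3.05

pH = 3.05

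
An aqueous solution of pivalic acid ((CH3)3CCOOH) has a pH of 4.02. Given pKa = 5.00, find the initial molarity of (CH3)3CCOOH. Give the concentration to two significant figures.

C₀ = 1.0 × 10^-3 M

[H+] = 10^(-4.02) = 9.55 × 10^-5 M = x
Ka = 10^(−5.00) = 1.00 × 10^-5
Ka = x²/(C₀ − x) ⇒ C₀ = x + x²/Ka
C₀ = 9.55 × 10^-5 + (9.55 × 10^-5)²/(1.00 × 10^-5) = 1.01 × 10^-3 M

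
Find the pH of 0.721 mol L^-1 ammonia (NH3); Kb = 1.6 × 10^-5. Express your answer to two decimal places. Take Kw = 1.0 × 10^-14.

NH3 + H2O ⇌ NH4+ + OH-
From the ICE table, Kb = [OH-]²/(0.721 − [OH-]) = 1.6 × 10^-5.
Neglecting [OH-] in the denominator: [OH-] = √(1.6 × 10^-5 × 0.721) = 3.40 × 10^-3 M
pOH = 2.47, so pH = 14.00 − pOH = 11.53

pH = 11.53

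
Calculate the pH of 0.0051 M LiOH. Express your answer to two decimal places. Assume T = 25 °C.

LiOH is a strong base; [OH-] = 0.0051 M.
pOH = -log(0.0051) = 2.29
pH = 14.00 - 2.29 = 11.71

pH = 11.71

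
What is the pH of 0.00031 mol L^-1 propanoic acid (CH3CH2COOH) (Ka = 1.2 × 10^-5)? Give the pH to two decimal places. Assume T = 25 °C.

CH3CH2COOH ⇌ CH3CH2COO- + H+
From the ICE table, Ka = x²/(0.00031 − x) = 1.2 × 10^-5.
Here C₀/Ka ≈ 25.8, so the small-x approximation fails. Use the quadratic:
x = (−Ka + √(Ka² + 4·Ka·C₀))/2 = 5.53 × 10^-5 M
pH = −log[H+] = −log(5.53 × 10^-5) = 4.26

pH = 4.26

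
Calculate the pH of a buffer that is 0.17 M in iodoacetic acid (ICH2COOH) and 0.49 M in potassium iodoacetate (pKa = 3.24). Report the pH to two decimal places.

pH = 3.70

Using pH = pKa + log([base]/[acid]) with [base]/[acid] = 0.49/0.17:
pH = 3.24 + (+0.460) = 3.70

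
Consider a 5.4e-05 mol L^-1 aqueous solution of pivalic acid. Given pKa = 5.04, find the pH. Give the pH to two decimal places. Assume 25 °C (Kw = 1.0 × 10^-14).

pH = 4.74

(CH3)3CCOOH ⇌ (CH3)3CCOO- + H+
Ka = 10^(−5.04) = 9.12 × 10^-6
Ka = [H+]²/(5.4e-05 − [H+]) = 9.12 × 10^-6
[H+] is not negligible relative to C₀; solve [H+]² + 9.12e-06·[H+] − 4.92e-10 = 0.
[H+] = (−Ka + √(Ka² + 4·Ka·C₀))/2 = 1.81 × 10^-5 M
pH = −log(1.81 × 10^-5) = 4.74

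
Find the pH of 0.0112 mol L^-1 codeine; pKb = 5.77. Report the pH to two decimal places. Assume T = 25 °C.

pH = 10.14

C18H21NO3 + H2O ⇌ C18H22NO3+ + OH-
Kb = 10^(−5.77) = 1.70 × 10^-6
From the ICE table, Kb = [OH-]²/(0.0112 − [OH-]) = 1.70 × 10^-6.
Since Kb ≪ C₀, [OH-] ≈ √(Kb·C₀) = 1.38 × 10^-4 M.
Check: 1.2% ionized — well under 5%, approximation valid.
pOH = −log(1.38 × 10^-4) = 3.86; pH = 14.00 − 3.86 = 10.14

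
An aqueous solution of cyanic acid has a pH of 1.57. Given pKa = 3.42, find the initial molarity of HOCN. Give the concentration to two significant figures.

C₀ = 1.9 M

[H+] = 10^(-1.57) = 2.69 × 10^-2 M = x
Ka = 10^(−3.42) = 3.80 × 10^-4
Ka = x²/(C₀ − x) ⇒ C₀ = x + x²/Ka
C₀ = 2.69 × 10^-2 + (2.69 × 10^-2)²/(3.80 × 10^-4) = 1.93 M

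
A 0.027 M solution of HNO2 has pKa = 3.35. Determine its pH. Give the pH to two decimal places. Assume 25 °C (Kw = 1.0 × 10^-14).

pH = 2.49

HNO2 ⇌ NO2- + H+
Ka = 10^(−3.35) = 4.47 × 10^-4
From the ICE table, Ka = [H+]²/(0.027 − [H+]) = 4.47 × 10^-4.
The 5% rule fails; solving [H+]² + Ka·[H+] − Ka·C₀ = 0 exactly:
[H+] = [−0.000447 + √(0.000447² + 4.83e-05)]/2 = 3.26 × 10^-3 M
pH = −log[H+] = −log(3.26 × 10^-3) = 2.49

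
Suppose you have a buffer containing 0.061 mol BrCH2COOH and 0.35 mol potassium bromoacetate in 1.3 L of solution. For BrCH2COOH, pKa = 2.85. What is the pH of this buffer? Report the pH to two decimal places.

pH = 3.61

Henderson–Hasselbalch: pH = pKa + log([BrCH2COO-]/[BrCH2COOH]) = 2.85 + log(0.35/0.061)
pH = 2.85 + (+0.759) = 3.61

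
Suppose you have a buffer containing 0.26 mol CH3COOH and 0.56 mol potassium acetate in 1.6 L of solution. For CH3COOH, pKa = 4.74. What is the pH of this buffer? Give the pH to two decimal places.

pH = 5.07

Using pH = pKa + log([base]/[acid]) with [base]/[acid] = 0.56/0.26:
pH = 4.74 + (+0.333) = 5.07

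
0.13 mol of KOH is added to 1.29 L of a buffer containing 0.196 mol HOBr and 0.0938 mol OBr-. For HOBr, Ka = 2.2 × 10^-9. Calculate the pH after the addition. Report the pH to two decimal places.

pH = 9.19

OH- converts HOBr to OBr-: HOBr → 0.066 mol, OBr- → 0.224 mol.
pKa = −log(2.2 × 10^-9) = 8.658
Henderson–Hasselbalch with mole ratio 0.224/0.066: pH = 8.658 + (+0.531)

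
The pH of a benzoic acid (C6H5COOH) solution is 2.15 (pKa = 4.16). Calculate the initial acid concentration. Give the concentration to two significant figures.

C₀ = 7.3 × 10^-1 M

[H+] = 10^(-2.15) = 7.08 × 10^-3 M = x
Ka = 10^(−4.16) = 6.92 × 10^-5
Ka = x²/(C₀ − x) ⇒ C₀ = x + x²/Ka
C₀ = 7.08 × 10^-3 + (7.08 × 10^-3)²/(6.92 × 10^-5) = 7.31 × 10^-1 M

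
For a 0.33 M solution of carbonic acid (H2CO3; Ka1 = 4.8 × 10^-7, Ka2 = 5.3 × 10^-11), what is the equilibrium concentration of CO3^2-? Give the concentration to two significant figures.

First ionization gives [H+] ≈ [HCO3-] = 3.98 × 10^-4 M.
Second step: Ka2 = [H+][CO3^2-]/[HCO3-] ≈ [CO3^2-] (since [H+] ≈ [HCO3-]).
So [CO3^2-] ≈ Ka2.

5.3 × 10^-11 M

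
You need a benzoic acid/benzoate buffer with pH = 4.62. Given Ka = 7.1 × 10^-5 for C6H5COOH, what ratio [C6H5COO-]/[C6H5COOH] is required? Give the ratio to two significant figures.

pKa = -log(7.1 × 10^-5) = 4.149
pH = pKa + log(r) ⇒ log(r) = 4.62 − 4.149 = +0.471
r = [C6H5COO-]/[C6H5COOH] = 10^(+0.471) = 2.96

ratio = 3.0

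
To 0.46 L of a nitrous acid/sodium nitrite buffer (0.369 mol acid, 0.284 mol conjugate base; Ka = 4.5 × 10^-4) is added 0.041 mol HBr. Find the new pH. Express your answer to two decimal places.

After neutralization: n(HNO2) = 0.41 mol, n(NO2-) = 0.243 mol.
pKa = −log(4.5 × 10^-4) = 3.347
Henderson–Hasselbalch with mole ratio 0.243/0.41: pH = 3.347 + (-0.227)

pH = 3.12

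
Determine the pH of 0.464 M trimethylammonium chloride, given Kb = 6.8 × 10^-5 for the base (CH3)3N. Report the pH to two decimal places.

(CH3)3NH+ is the conjugate acid of the weak base (CH3)3N.
Ka = Kw/Kb = 1.0×10^-14 / 6.8 × 10^-5 = 1.47 × 10^-10
Ka = [H+]²/(0.464 − [H+]) = 1.47 × 10^-10
Assume [H+] ≪ 0.464: [H+] ≈ √(1.47 × 10^-10 × 0.464) = 8.26 × 10^-6 M
Check: 0.0018% ionized — well under 5%, approximation valid.
pH = −log[H+] = −log(8.26 × 10^-6) = 5.08

pH = 5.08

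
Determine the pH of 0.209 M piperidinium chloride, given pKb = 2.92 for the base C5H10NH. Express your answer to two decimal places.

pH = 5.88

C5H10NH2+ is the conjugate acid of the weak base C5H10NH.
Kb = 10^(−2.92) = 1.20 × 10^-3
Ka = Kw/Kb = 1.0×10^-14 / 1.20 × 10^-3 = 8.33 × 10^-12
Ka = [H+]²/(0.209 − [H+]) = 8.33 × 10^-12
Neglecting [H+] in the denominator: [H+] = √(8.33 × 10^-12 × 0.209) = 1.32 × 10^-6 M
pH = −log(1.32 × 10^-6) = 5.88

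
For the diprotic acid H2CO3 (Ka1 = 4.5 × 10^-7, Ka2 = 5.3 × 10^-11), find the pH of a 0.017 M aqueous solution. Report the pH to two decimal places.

Since Ka1 ≫ Ka2, the first ionization dominates [H+].
Ka1 = x²/(0.017 − x) = 4.5 × 10^-7
x ≈ √(4.5 × 10^-7 × 0.017) = 8.75 × 10^-5 M
pH = −log(8.75 × 10^-5) = 4.06

pH = 4.06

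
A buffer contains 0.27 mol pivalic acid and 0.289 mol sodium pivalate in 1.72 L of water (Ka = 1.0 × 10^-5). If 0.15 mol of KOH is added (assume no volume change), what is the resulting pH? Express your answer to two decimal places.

After neutralization: n((CH3)3CCOOH) = 0.12 mol, n((CH3)3CCOO-) = 0.439 mol.
pKa = −log(1.0 × 10^-5) = 5.000
pH = pKa + log([A⁻]/[HA]) = 5.000 + log(0.439/0.12) = 5.000 +0.563

pH = 5.56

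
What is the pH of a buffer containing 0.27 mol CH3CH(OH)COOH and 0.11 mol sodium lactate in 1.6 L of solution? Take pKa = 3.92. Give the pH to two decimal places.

Henderson–Hasselbalch: pH = pKa + log([CH3CH(OH)COO-]/[CH3CH(OH)COOH]) = 3.92 + log(0.11/0.27)
pH = 3.92 + (-0.390) = 3.53

pH = 3.53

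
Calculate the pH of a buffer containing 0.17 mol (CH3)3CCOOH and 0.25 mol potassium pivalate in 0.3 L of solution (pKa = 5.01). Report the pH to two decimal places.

pH = 5.18

Using pH = pKa + log([base]/[acid]) with [base]/[acid] = 0.25/0.17:
pH = 5.01 + (+0.167) = 5.18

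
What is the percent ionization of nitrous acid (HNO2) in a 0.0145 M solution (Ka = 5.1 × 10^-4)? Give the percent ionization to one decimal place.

HNO2 ⇌ NO2- + H+; let x = [H+] at equilibrium.
Ka = x²/(C₀ − x); solving the quadratic gives x = 2.48 × 10^-3 M.
Fraction ionized = 2.48 × 10^-3 / 0.0145 = 0.1710 → 17.1%

17.1%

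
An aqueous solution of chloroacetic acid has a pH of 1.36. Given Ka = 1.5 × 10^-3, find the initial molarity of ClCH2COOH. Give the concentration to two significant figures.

[H+] = 10^(-1.36) = 4.37 × 10^-2 M = x
Ka = x²/(C₀ − x) ⇒ C₀ = x + x²/Ka
C₀ = 4.37 × 10^-2 + (4.37 × 10^-2)²/(1.5 × 10^-3) = 1.32 M

C₀ = 1.3 M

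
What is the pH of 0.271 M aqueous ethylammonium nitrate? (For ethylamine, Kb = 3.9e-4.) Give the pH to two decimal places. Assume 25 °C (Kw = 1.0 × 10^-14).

C2H5NH3+ is the conjugate acid of the weak base C2H5NH2.
Ka = Kw/Kb = 1.0×10^-14 / 3.9 × 10^-4 = 2.56 × 10^-11
Let x = [H+] at equilibrium. Ka = x²/(0.271 − x).
Neglecting x in the denominator: x = √(2.56 × 10^-11 × 0.271) = 2.63 × 10^-6 M
Check: 0.00097% ionized — well under 5%, approximation valid.
pH = −log(2.63 × 10^-6) = 5.58

pH = 5.58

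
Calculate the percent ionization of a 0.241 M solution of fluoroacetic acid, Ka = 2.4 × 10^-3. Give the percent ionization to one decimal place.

FCH2COOH ⇌ FCH2COO- + H+; let x = [H+] at equilibrium.
Solve x² + 0.0024x − 0.000578 = 0 → x = 2.29 × 10^-2 M
Fraction ionized = 2.29 × 10^-2 / 0.241 = 0.0950 → 9.5%

9.5%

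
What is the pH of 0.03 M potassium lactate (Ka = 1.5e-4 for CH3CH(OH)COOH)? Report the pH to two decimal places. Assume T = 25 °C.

CH3CH(OH)COO- is the conjugate base of the weak acid CH3CH(OH)COOH.
Kb = Kw/Ka = 1.0×10^-14 / 1.5 × 10^-4 = 6.67 × 10^-11
From the ICE table, Kb = [OH-]²/(0.03 − [OH-]) = 6.67 × 10^-11.
Since Kb ≪ C₀, [OH-] ≈ √(Kb·C₀) = 1.41 × 10^-6 M.
Check: 0.0047% ionized — well under 5%, approximation valid.
pOH = 5.85, so pH = 14.00 − pOH = 8.15

pH = 8.15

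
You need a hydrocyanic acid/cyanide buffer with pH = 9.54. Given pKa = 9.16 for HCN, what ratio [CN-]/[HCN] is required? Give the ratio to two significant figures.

ratio = 2.4

pH = pKa + log(r) ⇒ log(r) = 9.54 − 9.16 = +0.38
r = [CN-]/[HCN] = 10^(+0.38) = 2.4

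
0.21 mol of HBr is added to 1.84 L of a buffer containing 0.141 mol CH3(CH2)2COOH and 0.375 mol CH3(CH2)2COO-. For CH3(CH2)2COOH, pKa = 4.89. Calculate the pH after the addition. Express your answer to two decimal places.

pH = 4.56

After neutralization: n(CH3(CH2)2COOH) = 0.351 mol, n(CH3(CH2)2COO-) = 0.165 mol.
pH = pKa + log([A⁻]/[HA]) = 4.89 + log(0.165/0.351) = 4.89 -0.328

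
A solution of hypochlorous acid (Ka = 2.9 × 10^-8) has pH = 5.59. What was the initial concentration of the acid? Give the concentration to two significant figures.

C₀ = 2.3 × 10^-4 M

[H+] = 10^(-5.59) = 2.57 × 10^-6 M = x
Ka = x²/(C₀ − x) ⇒ C₀ = x + x²/Ka
C₀ = 2.57 × 10^-6 + (2.57 × 10^-6)²/(2.9 × 10^-8) = 2.30 × 10^-4 M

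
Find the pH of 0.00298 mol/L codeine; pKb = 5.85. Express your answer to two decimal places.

pH = 9.81

C18H21NO3 + H2O ⇌ C18H22NO3+ + OH-
Kb = 10^(−5.85) = 1.41 × 10^-6
Kb = x²/(0.00298 − x) = 1.41 × 10^-6
Since Kb ≪ C₀, x ≈ √(Kb·C₀) = 6.48 × 10^-5 M.
Check: 2.2% ionized — well under 5%, approximation valid.
pOH = −log(6.48 × 10^-5) = 4.19; pH = 14.00 − 4.19 = 9.81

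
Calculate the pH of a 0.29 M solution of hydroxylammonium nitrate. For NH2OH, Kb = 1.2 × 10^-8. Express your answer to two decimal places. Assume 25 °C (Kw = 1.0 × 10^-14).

pH = 3.31

NH3OH+ is the conjugate acid of the weak base NH2OH.
Ka = Kw/Kb = 1.0×10^-14 / 1.2 × 10^-8 = 8.33 × 10^-7
Let x = [H+] at equilibrium. Ka = x²/(0.29 − x).
Assume x ≪ 0.29: x ≈ √(8.33 × 10^-7 × 0.29) = 4.91 × 10^-4 M
(x/C₀ = 0.17% < 5%, so the approximation holds.)
pH = −log[H+] = −log(4.91 × 10^-4) = 3.31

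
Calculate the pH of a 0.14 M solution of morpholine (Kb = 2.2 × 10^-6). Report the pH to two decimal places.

pH = 10.74

C4H8ONH + H2O ⇌ C4H8ONH2+ + OH-
Kb = x²/(0.14 − x) = 2.2 × 10^-6
Assume x ≪ 0.14: x ≈ √(2.2 × 10^-6 × 0.14) = 5.55 × 10^-4 M
Check: 0.4% ionized — well under 5%, approximation valid.
pOH = −log(5.55 × 10^-4) = 3.26; pH = 14.00 − 3.26 = 10.74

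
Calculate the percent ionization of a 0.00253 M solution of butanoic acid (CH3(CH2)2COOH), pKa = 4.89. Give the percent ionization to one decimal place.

CH3(CH2)2COOH ⇌ CH3(CH2)2COO- + H+; let x = [H+] at equilibrium.
Ka = 10^(−4.89) = 1.29 × 10^-5
Ka = x²/(C₀ − x); solving the quadratic gives x = 1.74 × 10^-4 M.
Fraction ionized = 1.74 × 10^-4 / 0.00253 = 0.0688 → 6.9%

6.9%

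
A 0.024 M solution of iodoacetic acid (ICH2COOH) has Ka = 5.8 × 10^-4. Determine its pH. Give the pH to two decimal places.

ICH2COOH ⇌ ICH2COO- + H+
Ka = [H+]²/(0.024 − [H+]) = 5.8 × 10^-4
[H+] is not negligible relative to C₀; solve [H+]² + 0.00058·[H+] − 1.39e-05 = 0.
[H+] = (−Ka + √(Ka² + 4·Ka·C₀))/2 = 3.45 × 10^-3 M
pH = −log(3.45 × 10^-3) = 2.46

pH = 2.46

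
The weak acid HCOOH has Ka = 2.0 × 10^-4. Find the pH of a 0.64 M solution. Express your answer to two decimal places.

pH = 1.95

HCOOH ⇌ HCOO- + H+
From the ICE table, Ka = x²/(0.64 − x) = 2.0 × 10^-4.
Assume x ≪ 0.64: x ≈ √(2.0 × 10^-4 × 0.64) = 1.13 × 10^-2 M
pH = −log[H+] = −log(1.13 × 10^-2) = 1.95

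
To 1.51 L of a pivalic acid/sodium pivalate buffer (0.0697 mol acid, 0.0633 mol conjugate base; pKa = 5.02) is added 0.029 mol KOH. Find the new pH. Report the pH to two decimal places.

After neutralization: n((CH3)3CCOOH) = 0.0407 mol, n((CH3)3CCOO-) = 0.0923 mol.
pH = pKa + log(n_(CH3)3CCOO-/n_(CH3)3CCOOH) = 5.02 + log(0.0923/0.0407) = 5.02 + (+0.356)

pH = 5.38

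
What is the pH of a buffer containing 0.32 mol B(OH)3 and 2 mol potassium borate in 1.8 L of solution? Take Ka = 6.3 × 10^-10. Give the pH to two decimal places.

pH = 10.00

pKa = −log(6.3 × 10^-10) = 9.201
Using pH = pKa + log([base]/[acid]) with [base]/[acid] = 2/0.32:
pH = 9.201 + (+0.796) = 10.00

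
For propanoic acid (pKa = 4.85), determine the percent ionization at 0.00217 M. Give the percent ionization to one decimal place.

7.7%

CH3CH2COOH ⇌ CH3CH2COO- + H+; let x = [H+] at equilibrium.
Ka = 10^(−4.85) = 1.41 × 10^-5
Ka = x²/(C₀ − x); solving the quadratic gives x = 1.68 × 10^-4 M.
% ionization = x/C₀ × 100% = 1.68 × 10^-4/0.00217 × 100% = 7.7%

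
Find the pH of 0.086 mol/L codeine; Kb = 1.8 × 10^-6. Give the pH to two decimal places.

C18H21NO3 + H2O ⇌ C18H22NO3+ + OH-
Let x = [OH-] at equilibrium. Kb = x²/(0.086 − x).
Neglecting x in the denominator: x = √(1.8 × 10^-6 × 0.086) = 3.93 × 10^-4 M
Check: 0.46% ionized — well under 5%, approximation valid.
pOH = −log(3.93 × 10^-4) = 3.41; pH = 14.00 − 3.41 = 10.59

pH = 10.59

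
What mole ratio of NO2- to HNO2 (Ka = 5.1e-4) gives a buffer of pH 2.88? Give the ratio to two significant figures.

ratio = 0.39

pKa = -log(5.1 × 10^-4) = 3.292
pH = pKa + log(r) ⇒ log(r) = 2.88 − 3.292 = -0.412
r = [NO2-]/[HNO2] = 10^(-0.412) = 0.387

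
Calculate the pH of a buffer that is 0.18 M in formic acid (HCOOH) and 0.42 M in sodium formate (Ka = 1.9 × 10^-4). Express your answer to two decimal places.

pKa = −log(1.9 × 10^-4) = 3.721
Henderson–Hasselbalch: pH = pKa + log([HCOO-]/[HCOOH]) = 3.721 + log(0.42/0.18)
pH = 3.721 + (+0.368) = 4.09

pH = 4.09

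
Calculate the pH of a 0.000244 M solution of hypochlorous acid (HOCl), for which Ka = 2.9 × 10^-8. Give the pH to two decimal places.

HOCl ⇌ OCl- + H+
Ka = x²/(0.000244 − x) = 2.9 × 10^-8
Assume x ≪ 0.000244: x ≈ √(2.9 × 10^-8 × 0.000244) = 2.66 × 10^-6 M
(x/C₀ = 1.1% < 5%, so the approximation holds.)
pH = −log[H+] = −log(2.66 × 10^-6) = 5.58

pH = 5.58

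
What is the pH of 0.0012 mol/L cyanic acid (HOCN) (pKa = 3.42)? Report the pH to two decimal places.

pH = 3.29

HOCN ⇌ OCN- + H+
Ka = 10^(−3.42) = 3.80 × 10^-4
Ka = [H+]²/(0.0012 − [H+]) = 3.80 × 10^-4
[H+] is not negligible relative to C₀; solve [H+]² + 0.00038·[H+] − 4.56e-07 = 0.
[H+] = (−Ka + √(Ka² + 4·Ka·C₀))/2 = 5.11 × 10^-4 M
pH = −log(5.11 × 10^-4) = 3.29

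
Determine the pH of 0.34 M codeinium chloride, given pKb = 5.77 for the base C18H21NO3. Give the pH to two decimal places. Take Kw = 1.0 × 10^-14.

C18H22NO3+ is the conjugate acid of the weak base C18H21NO3.
Kb = 10^(−5.77) = 1.70 × 10^-6
Ka = Kw/Kb = 1.0×10^-14 / 1.70 × 10^-6 = 5.88 × 10^-9
Ka = x²/(0.34 − x) = 5.88 × 10^-9
Neglecting x in the denominator: x = √(5.88 × 10^-9 × 0.34) = 4.47 × 10^-5 M
Check: 0.013% ionized — well under 5%, approximation valid.
pH = −log[H+] = −log(4.47 × 10^-5) = 4.35

pH = 4.35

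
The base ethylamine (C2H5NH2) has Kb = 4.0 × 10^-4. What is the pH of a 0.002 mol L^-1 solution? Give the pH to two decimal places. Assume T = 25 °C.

pH = 10.86

C2H5NH2 + H2O ⇌ C2H5NH3+ + OH-
Let x = [OH-] at equilibrium. Kb = x²/(0.002 − x).
Here C₀/Kb ≈ 5, so the small-x approximation fails. Use the quadratic:
x = (−Kb + √(Kb² + 4·Kb·C₀))/2 = 7.17 × 10^-4 M
pOH = −log(7.17 × 10^-4) = 3.14; pH = 14.00 − 3.14 = 10.86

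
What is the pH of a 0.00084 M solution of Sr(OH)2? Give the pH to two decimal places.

Sr(OH)2 is a strong base (each formula unit releases 2 OH-); [OH-] = 0.00168 M.
pOH = -log(0.00168) = 2.77
pH = 14.00 - 2.77 = 11.23

pH = 11.23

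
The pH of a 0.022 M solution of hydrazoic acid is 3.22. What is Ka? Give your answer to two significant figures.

Ka = 1.7 × 10^-5

[H+] = 10^(-3.22) = 6.03 × 10^-4 M
At equilibrium [HA] = 0.022 − 6.03 × 10^-4 = 2.14 × 10^-2 M
Ka = [H+][A-]/[HA] = (6.03 × 10^-4)² / 2.14 × 10^-2 = 1.7 × 10^-5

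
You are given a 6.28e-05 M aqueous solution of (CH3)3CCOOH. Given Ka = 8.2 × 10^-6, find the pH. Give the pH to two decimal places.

(CH3)3CCOOH ⇌ (CH3)3CCOO- + H+
Ka = x²/(6.28e-05 − x) = 8.2 × 10^-6
The 5% rule fails; solving x² + Ka·x − Ka·C₀ = 0 exactly:
x = [−8.2e-06 + √(8.2e-06² + 2.06e-09)]/2 = 1.90 × 10^-5 M
pH = −log[H+] = −log(1.90 × 10^-5) = 4.72

pH = 4.72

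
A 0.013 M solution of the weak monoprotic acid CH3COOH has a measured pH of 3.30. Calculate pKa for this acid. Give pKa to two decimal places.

pKa = 4.70

[H+] = 10^(-3.30) = 5.01 × 10^-4 M
At equilibrium [HA] = 0.013 − 5.01 × 10^-4 = 1.25 × 10^-2 M
Ka = [H+][A-]/[HA] = (5.01 × 10^-4)² / 1.25 × 10^-2 = 2.01 × 10^-5
pKa = -log(2.01 × 10^-5) = 4.70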